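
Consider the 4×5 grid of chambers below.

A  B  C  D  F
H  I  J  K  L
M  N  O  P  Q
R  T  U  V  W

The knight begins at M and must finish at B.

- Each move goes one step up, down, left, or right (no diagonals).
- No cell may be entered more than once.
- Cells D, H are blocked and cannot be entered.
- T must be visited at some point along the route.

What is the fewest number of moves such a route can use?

Any route passes through T somewhere between M and B. Summing Manhattan distances along the two legs (M → T → B) gives a lower bound of 2 + 3 = 5 moves.
A route of 5 moves achieves this: M → R → T → N → I → B.
Since 5 matches the lower bound, it is optimal.

5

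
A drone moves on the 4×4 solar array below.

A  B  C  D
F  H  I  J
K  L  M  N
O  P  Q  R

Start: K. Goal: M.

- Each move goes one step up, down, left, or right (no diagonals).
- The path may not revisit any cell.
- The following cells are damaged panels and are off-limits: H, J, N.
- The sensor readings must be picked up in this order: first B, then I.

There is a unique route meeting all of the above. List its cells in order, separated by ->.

K -> F -> A -> B -> C -> I -> M

The waypoints must appear in the order B, I, with no cell reused.
Route from K: up 2 to A, right 2 to C, down 2 to M — 6 moves in all.
Check: order respected (B at step 3, I at step 5).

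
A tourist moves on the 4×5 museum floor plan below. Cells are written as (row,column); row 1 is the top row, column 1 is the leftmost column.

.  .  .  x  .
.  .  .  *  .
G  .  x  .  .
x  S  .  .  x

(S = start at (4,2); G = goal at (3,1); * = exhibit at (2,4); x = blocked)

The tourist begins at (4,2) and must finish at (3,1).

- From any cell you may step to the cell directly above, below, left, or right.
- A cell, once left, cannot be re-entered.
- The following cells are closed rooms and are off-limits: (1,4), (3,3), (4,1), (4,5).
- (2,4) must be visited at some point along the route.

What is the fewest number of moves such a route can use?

8

Any route passes through (2,4) somewhere between (4,2) and (3,1). Summing Manhattan distances along the two legs ((4,2) → (2,4) → (3,1)) gives a lower bound of 4 + 4 = 8 moves.
A route of 8 moves achieves this: (4,2) → (4,3) → (4,4) → (3,4) → (2,4) → (2,3) → (2,2) → (3,2) → (3,1).
Since 8 matches the lower bound, it is optimal.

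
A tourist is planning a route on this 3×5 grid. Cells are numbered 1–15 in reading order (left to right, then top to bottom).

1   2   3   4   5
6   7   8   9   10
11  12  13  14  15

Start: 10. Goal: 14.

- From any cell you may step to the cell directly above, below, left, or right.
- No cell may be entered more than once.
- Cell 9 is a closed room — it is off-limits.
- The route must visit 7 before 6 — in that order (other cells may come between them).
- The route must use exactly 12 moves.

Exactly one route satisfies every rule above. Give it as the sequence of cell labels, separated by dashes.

The waypoints must appear in the order 7, 6, with no cell reused.
Route from 10: up to 5, 2× left (reaching 3), down to 8, left to 7, up to 2, left to 1, 2× down (reaching 11), 3× right (reaching 14) — 12 moves in all.
Check: order respected (7 at step 5, 6 at step 8); 12 moves as required.

10 - 5 - 4 - 3 - 8 - 7 - 2 - 1 - 6 - 11 - 12 - 13 - 14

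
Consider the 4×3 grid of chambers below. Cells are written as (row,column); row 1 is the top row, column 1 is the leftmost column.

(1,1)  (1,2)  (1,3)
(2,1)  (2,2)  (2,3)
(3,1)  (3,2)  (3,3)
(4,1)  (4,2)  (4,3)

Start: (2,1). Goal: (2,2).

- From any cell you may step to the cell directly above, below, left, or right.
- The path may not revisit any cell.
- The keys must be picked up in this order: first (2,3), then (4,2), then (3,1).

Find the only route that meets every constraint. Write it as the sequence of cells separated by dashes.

The waypoints must appear in the order (2,3), (4,2), (3,1), with no cell reused.
Route from (2,1): up 1 to (1,1), right 2 to (1,3), down 3 to (4,3), left 2 to (4,1), up 1 to (3,1), right 1 to (3,2), up 1 to (2,2) — 11 moves in all.
Check: order respected ((2,3) at step 4, (4,2) at step 7, (3,1) at step 9).

(2,1) - (1,1) - (1,2) - (1,3) - (2,3) - (3,3) - (4,3) - (4,2) - (4,1) - (3,1) - (3,2) - (2,2)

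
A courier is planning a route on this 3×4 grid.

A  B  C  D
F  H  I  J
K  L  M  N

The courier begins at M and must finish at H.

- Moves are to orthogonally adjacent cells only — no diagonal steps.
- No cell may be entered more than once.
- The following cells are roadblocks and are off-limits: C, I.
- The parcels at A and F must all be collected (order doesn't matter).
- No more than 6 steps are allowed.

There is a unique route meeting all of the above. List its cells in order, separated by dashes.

The 6-move cap with required stops at A, F leaves no slack for detours.
Route from M: left 2 to K, up 2 to A, right 1 to B, down 1 to H — 6 moves in all.
Check: all required cells visited; 6 ≤ 6 moves.

M - L - K - F - A - B - H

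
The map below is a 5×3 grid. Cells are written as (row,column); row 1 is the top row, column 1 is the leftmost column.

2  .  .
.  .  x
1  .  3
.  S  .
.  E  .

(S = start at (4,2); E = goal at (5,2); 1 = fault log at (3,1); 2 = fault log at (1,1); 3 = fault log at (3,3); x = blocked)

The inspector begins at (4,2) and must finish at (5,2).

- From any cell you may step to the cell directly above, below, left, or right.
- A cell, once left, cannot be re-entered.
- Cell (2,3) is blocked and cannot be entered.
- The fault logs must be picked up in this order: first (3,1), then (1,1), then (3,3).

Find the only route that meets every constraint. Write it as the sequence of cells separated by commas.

The waypoints must appear in the order (3,1), (1,1), (3,3), with no cell reused.
Route from (4,2): left to (4,1), 3× up (reaching (1,1)), right to (1,2), 2× down (reaching (3,2)), right to (3,3), 2× down (reaching (5,3)), left to (5,2) — 11 moves in all.
Check: order respected (1 at step 2, 2 at step 4, 3 at step 8).

(4,2), (4,1), (3,1), (2,1), (1,1), (1,2), (2,2), (3,2), (3,3), (4,3), (5,3), (5,2)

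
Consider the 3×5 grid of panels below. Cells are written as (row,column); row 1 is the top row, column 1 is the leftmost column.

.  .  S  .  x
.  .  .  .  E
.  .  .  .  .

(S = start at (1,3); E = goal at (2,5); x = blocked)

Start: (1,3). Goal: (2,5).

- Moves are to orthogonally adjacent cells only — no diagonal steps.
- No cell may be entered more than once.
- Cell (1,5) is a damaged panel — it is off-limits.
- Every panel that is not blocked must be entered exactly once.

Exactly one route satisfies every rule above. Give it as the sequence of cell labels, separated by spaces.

(1,3) (1,4) (2,4) (2,3) (2,2) (1,2) (1,1) (2,1) (3,1) (3,2) (3,3) (3,4) (3,5) (2,5)

Need to visit all 14 open cells exactly once, starting at (1,3) and ending at (2,5).
Route from (1,3): right 1 to (1,4), down 1 to (2,4), left 2 to (2,2), up 1 to (1,2), left 1 to (1,1), down 2 to (3,1), right 4 to (3,5), up 1 to (2,5) — 13 moves in all.
Check: all 14 open cells covered.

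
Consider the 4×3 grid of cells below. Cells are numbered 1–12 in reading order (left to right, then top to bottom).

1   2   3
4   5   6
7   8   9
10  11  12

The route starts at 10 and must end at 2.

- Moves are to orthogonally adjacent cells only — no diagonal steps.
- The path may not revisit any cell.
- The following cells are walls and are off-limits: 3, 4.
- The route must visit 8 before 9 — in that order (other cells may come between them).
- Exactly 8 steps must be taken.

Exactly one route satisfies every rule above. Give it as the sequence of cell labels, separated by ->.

The waypoints must appear in the order 8, 9, with no cell reused.
Route from 10: up 1 to 7, right 1 to 8, down 1 to 11, right 1 to 12, up 2 to 6, left 1 to 5, up 1 to 2 — 8 moves in all.
Check: order respected (8 at step 2, 9 at step 5); 8 moves as required.

10 -> 7 -> 8 -> 11 -> 12 -> 9 -> 6 -> 5 -> 2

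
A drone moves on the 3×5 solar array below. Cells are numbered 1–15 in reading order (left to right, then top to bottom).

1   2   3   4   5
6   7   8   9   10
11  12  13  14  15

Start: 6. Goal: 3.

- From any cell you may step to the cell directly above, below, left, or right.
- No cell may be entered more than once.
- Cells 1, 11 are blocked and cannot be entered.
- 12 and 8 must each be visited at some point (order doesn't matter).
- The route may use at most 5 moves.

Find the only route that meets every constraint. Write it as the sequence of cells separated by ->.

Any route must reach 12 and 8 and still end at 3 within 5 moves, so the order of the required stops is forced.
Route from 6: right 1 to 7, down 1 to 12, right 1 to 13, up 2 to 3 — 5 moves in all.
Check: all required cells visited; 5 ≤ 5 moves.

6 -> 7 -> 12 -> 13 -> 8 -> 3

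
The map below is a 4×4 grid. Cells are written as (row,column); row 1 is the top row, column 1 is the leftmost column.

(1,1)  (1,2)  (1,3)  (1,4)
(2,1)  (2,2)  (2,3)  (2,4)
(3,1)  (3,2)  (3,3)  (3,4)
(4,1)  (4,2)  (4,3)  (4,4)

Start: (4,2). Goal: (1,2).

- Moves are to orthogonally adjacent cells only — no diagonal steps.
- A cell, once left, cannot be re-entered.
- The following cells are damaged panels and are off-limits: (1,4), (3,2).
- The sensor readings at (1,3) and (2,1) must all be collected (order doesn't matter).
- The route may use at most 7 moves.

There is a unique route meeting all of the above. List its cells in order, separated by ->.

The 7-move cap with required stops at (1,3), (2,1) leaves no slack for detours.
Route from (4,2): left to (4,1), 2× up (reaching (2,1)), 2× right (reaching (2,3)), up to (1,3), left to (1,2) — 7 moves in all.
Check: all required cells visited; 7 ≤ 7 moves.

(4,2) -> (4,1) -> (3,1) -> (2,1) -> (2,2) -> (2,3) -> (1,3) -> (1,2)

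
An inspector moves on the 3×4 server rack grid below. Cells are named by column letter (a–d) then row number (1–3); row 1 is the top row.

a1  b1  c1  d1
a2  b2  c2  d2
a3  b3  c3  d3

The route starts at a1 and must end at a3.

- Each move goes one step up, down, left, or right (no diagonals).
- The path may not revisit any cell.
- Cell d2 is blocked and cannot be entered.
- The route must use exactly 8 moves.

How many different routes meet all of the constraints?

2

Need simple routes of exactly 8 moves from a1 to a3 (Manhattan distance 2, so 3 moves are spent on a detour and 3 undoing it).
Enumerating: a1 a2 b2 b1 c1 c2 c3 b3 a3 | a1 b1 c1 c2 c3 b3 b2 a2 a3.
That gives 2 routes.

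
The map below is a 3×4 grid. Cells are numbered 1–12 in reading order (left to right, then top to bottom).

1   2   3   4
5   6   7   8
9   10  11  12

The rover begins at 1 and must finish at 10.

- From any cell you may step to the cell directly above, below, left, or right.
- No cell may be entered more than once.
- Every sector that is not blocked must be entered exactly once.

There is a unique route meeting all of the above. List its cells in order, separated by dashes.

1 - 2 - 3 - 4 - 8 - 12 - 11 - 7 - 6 - 5 - 9 - 10

Need to visit all 12 open cells exactly once, starting at 1 and ending at 10.
Cell 12 has only two open neighbours (8 and 11), so the path must pass straight through it: one of those is the cell it's entered from and the other is where it exits.
Route from 1: right 3 to 4, down 2 to 12, left 1 to 11, up 1 to 7, left 2 to 5, down 1 to 9, right 1 to 10 — 11 moves in all.
Check: all 12 open cells covered.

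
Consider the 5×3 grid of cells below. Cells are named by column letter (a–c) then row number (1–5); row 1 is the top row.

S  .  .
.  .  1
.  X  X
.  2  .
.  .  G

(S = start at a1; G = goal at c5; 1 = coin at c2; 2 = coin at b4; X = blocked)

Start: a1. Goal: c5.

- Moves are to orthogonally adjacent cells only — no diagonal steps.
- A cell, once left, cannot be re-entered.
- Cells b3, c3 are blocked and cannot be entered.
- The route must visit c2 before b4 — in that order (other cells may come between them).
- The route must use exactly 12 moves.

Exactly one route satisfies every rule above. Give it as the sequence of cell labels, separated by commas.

The waypoints must appear in the order c2, b4, with no cell reused.
Route from a1: right 2 to c1, down 1 to c2, left 2 to a2, down 3 to a5, right 1 to b5, up 1 to b4, right 1 to c4, down 1 to c5 — 12 moves in all.
Check: order respected (1 at step 3, 2 at step 10); 12 moves as required.

a1, b1, c1, c2, b2, a2, a3, a4, a5, b5, b4, c4, c5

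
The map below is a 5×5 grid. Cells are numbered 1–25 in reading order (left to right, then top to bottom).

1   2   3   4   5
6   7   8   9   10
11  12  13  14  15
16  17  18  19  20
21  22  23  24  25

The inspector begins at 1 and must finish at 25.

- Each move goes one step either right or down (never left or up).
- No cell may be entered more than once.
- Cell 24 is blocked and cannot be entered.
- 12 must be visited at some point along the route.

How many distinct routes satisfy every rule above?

A right/down-only route from 1 to 25 makes exactly 4 down-moves and 4 right-moves in some order.
With no other constraints that would be C(8,4) = 70 routes.
Split at 12 and multiply the segment counts (each segment already excludes blocked cells): 1→12: 3; 12→25: 4; product = 12.
That gives 12 routes.

12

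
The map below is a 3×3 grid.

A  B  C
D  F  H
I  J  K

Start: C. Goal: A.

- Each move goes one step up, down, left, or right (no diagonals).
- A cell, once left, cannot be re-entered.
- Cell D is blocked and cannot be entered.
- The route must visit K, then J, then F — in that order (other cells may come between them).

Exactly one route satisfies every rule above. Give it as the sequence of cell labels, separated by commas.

The waypoints must appear in the order K, J, F, with no cell reused.
Route from C: down 2 to K, left 1 to J, up 2 to B, left 1 to A — 6 moves in all.
Check: order respected (K at step 2, J at step 3, F at step 4).

C, H, K, J, F, B, A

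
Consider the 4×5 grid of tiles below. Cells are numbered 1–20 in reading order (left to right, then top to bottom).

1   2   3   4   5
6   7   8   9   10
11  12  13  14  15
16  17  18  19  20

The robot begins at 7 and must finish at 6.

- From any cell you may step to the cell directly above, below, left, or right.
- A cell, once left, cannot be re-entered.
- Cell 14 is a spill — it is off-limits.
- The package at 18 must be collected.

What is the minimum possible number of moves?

Any route passes through 18 somewhere between 7 and 6. Summing Manhattan distances along the two legs (7 → 18 → 6) gives a lower bound of 3 + 4 = 7 moves.
A route of 7 moves achieves this: 7 → 12 → 13 → 18 → 17 → 16 → 11 → 6.
Since 7 matches the lower bound, it is optimal.

7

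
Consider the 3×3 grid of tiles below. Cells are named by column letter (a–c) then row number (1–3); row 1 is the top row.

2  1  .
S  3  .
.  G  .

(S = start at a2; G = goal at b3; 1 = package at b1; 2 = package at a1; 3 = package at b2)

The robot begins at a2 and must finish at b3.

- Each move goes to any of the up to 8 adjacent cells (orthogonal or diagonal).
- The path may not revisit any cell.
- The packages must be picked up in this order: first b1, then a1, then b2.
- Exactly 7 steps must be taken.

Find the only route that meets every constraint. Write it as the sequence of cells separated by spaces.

The waypoints must appear in the order b1, a1, b2, with no cell reused.
Route from a2: up-right 1 to b1, left 1 to a1, down-right 1 to b2, up-right 1 to c1, down 2 to c3, left 1 to b3 — 7 moves in all.
Check: order respected (1 at step 1, 2 at step 2, 3 at step 3); 7 moves as required.

a2 b1 a1 b2 c1 c2 c3 b3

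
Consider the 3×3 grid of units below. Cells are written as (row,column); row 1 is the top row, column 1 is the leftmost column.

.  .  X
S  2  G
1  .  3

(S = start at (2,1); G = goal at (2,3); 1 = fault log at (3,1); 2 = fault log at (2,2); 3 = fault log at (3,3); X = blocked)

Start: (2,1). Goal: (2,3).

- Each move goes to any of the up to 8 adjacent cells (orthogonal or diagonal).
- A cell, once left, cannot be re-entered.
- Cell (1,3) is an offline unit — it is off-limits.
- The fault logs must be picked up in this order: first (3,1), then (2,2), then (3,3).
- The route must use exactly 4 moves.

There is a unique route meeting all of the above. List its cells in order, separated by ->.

The waypoints must appear in the order (3,1), (2,2), (3,3), with no cell reused.
Route from (2,1): down to (3,1), up-right to (2,2), down-right to (3,3), up to (2,3) — 4 moves in all.
Check: order respected (1 at step 1, 2 at step 2, 3 at step 3); 4 moves as required.

(2,1) -> (3,1) -> (2,2) -> (3,3) -> (2,3)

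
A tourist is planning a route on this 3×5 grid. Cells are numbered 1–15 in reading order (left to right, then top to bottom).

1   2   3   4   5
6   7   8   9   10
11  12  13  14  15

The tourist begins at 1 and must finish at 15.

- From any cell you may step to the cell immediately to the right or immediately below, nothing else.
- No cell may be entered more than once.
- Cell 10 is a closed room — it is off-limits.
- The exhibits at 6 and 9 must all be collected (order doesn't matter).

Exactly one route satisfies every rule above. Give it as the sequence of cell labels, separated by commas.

Moves only go right or down, so the column and row indices never decrease.
Route from 1: down 1 to 6, right 3 to 9, down 1 to 14, right 1 to 15 — 6 moves in all.
Check: all required cells visited.

1, 6, 7, 8, 9, 14, 15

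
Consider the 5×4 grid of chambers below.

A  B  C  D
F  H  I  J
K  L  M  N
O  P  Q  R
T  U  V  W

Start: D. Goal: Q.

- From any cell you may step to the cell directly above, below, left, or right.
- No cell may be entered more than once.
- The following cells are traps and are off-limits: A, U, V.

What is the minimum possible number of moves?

4

The Manhattan distance from D to Q is |1−4| + |4−3| = 4, so at least 4 moves are needed.
A route of 4 moves achieves this: D → J → N → R → Q.
Since 4 matches the lower bound, it is optimal.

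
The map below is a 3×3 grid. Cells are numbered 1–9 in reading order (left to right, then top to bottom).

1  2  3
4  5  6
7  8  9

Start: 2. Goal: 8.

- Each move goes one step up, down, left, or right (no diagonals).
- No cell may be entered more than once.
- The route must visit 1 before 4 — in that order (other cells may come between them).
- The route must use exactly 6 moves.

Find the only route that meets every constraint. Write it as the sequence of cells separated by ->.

The waypoints must appear in the order 1, 4, with no cell reused.
Route from 2: left to 1, down to 4, 2× right (reaching 6), down to 9, left to 8 — 6 moves in all.
Check: order respected (1 at step 1, 4 at step 2); 6 moves as required.

2 -> 1 -> 4 -> 5 -> 6 -> 9 -> 8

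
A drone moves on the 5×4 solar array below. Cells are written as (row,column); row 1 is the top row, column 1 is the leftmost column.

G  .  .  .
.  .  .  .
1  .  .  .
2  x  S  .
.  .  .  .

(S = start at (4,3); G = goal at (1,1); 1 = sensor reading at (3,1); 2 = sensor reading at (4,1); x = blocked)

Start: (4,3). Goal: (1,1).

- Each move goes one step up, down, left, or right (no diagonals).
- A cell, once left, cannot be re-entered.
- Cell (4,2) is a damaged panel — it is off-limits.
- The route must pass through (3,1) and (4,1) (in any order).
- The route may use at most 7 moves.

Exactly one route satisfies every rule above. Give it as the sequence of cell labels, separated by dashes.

Any route must reach (3,1) and (4,1) and still end at (1,1) within 7 moves, so the order of the required stops is forced.
Route from (4,3): down 1 to (5,3), left 2 to (5,1), up 4 to (1,1) — 7 moves in all.
Check: all required cells visited; 7 ≤ 7 moves.

(4,3) - (5,3) - (5,2) - (5,1) - (4,1) - (3,1) - (2,1) - (1,1)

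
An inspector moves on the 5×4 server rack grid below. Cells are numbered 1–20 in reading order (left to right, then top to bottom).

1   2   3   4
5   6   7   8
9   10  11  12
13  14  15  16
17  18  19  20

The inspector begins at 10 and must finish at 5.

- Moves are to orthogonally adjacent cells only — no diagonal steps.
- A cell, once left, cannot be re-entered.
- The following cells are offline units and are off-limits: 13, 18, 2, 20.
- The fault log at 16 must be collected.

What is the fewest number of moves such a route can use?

Any route passes through 16 somewhere between 10 and 5. Summing Manhattan distances along the two legs (10 → 16 → 5) gives a lower bound of 3 + 5 = 8 moves.
A route of 8 moves achieves this: 10 → 14 → 15 → 16 → 12 → 8 → 7 → 6 → 5.
Since 8 matches the lower bound, it is optimal.

8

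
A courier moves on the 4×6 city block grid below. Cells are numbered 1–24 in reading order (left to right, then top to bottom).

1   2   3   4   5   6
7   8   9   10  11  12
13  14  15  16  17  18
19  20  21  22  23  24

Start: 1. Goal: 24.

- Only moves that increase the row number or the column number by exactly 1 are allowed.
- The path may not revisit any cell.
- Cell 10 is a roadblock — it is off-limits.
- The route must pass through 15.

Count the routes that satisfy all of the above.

24

A right/down-only route from 1 to 24 makes exactly 3 down-moves and 5 right-moves in some order.
With no other constraints that would be C(8,3) = 56 routes.
Split at 15 and multiply the segment counts (each segment already excludes blocked cells): 1→15: 6; 15→24: 4; product = 24.
That gives 24 routes.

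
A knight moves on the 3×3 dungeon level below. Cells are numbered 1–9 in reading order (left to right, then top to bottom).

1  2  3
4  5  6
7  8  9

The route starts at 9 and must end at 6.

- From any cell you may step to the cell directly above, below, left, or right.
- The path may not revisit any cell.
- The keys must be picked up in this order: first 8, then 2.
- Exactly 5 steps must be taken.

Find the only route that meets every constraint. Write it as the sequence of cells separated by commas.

9, 8, 5, 2, 3, 6

The waypoints must appear in the order 8, 2, with no cell reused.
Route from 9: left 1 to 8, up 2 to 2, right 1 to 3, down 1 to 6 — 5 moves in all.
Check: order respected (8 at step 1, 2 at step 3); 5 moves as required.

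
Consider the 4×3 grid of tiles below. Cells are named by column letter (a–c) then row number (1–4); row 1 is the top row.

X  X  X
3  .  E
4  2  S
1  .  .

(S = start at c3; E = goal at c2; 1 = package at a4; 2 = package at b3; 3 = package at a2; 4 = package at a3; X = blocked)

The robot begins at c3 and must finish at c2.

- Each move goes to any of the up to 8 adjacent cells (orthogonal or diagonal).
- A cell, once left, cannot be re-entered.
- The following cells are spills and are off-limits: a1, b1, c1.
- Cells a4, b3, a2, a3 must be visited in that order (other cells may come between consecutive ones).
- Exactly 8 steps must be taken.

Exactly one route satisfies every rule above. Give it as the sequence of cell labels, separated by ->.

c3 -> c4 -> b4 -> a4 -> b3 -> a2 -> a3 -> b2 -> c2

The waypoints must appear in the order a4, b3, a2, a3, with no cell reused.
Route from c3: down to c4, 2× left (reaching a4), up-right to b3, up-left to a2, down to a3, up-right to b2, right to c2 — 8 moves in all.
Check: order respected (1 at step 3, 2 at step 4, 3 at step 5, 4 at step 6); 8 moves as required.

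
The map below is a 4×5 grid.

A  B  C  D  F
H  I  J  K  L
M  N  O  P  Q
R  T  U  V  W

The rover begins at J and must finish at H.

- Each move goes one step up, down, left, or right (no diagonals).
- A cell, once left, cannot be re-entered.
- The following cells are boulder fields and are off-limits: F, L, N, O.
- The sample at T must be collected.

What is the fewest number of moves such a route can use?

Any route passes through T somewhere between J and H. Summing Manhattan distances along the two legs (J → T → H) gives a lower bound of 3 + 3 = 6 moves.
That bound ignores the blocked cells. Measuring each leg by the fewest moves that actually steer around them (J→T: 5; T→H: 3) raises the lower bound to 8.
A route of 8 moves exists: J → K → P → V → U → T → R → M → H.
Since 8 matches that lower bound, it is optimal.

8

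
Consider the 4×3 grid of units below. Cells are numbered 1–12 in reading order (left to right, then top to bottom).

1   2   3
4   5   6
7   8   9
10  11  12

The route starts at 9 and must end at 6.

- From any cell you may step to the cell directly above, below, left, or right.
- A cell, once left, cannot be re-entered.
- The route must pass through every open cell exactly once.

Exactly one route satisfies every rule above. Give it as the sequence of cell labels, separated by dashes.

Need to visit all 12 open cells exactly once, starting at 9 and ending at 6.
Cell 3 has only two open neighbours (6 and 2), so the path must pass straight through it: one of those is the cell it's entered from and the other is where it exits.
Route from 9: down 1 to 12, left 2 to 10, up 1 to 7, right 1 to 8, up 1 to 5, left 1 to 4, up 1 to 1, right 2 to 3, down 1 to 6 — 11 moves in all.
Check: all 12 open cells covered.

9 - 12 - 11 - 10 - 7 - 8 - 5 - 4 - 1 - 2 - 3 - 6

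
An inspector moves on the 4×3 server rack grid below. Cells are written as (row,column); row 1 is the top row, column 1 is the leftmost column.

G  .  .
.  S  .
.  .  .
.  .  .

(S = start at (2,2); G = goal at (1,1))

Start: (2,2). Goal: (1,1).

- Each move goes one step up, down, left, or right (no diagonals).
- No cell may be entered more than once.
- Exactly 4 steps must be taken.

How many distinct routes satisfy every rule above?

2

Need simple routes of exactly 4 moves from (2,2) to (1,1) (Manhattan distance 2, so 1 moves are spent on a detour and 1 undoing it).
Enumerating: (2,2) (3,2) (3,1) (2,1) (1,1) | (2,2) (2,3) (1,3) (1,2) (1,1).
That gives 2 routes.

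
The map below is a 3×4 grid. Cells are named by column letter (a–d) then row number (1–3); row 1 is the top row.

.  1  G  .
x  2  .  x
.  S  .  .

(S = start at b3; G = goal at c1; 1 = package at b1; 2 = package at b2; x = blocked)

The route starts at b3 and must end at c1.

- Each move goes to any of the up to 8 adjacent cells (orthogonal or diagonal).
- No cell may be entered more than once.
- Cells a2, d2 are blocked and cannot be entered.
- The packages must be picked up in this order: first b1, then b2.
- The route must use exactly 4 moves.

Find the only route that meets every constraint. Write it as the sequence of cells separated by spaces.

The waypoints must appear in the order b1, b2, with no cell reused.
Route from b3: up-right to c2, up-left to b1, down to b2, up-right to c1 — 4 moves in all.
Check: order respected (1 at step 2, 2 at step 3); 4 moves as required.

b3 c2 b1 b2 c1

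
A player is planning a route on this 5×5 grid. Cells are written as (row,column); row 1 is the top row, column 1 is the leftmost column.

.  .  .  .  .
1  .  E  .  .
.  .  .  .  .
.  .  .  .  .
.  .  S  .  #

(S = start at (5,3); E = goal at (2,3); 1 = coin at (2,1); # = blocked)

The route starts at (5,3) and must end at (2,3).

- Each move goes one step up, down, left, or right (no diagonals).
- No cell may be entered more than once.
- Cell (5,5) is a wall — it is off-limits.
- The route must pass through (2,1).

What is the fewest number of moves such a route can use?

Any route passes through (2,1) somewhere between (5,3) and (2,3). Summing Manhattan distances along the two legs ((5,3) → (2,1) → (2,3)) gives a lower bound of 5 + 2 = 7 moves.
A route of 7 moves achieves this: (5,3) → (4,3) → (3,3) → (3,2) → (3,1) → (2,1) → (2,2) → (2,3).
Since 7 matches the lower bound, it is optimal.

7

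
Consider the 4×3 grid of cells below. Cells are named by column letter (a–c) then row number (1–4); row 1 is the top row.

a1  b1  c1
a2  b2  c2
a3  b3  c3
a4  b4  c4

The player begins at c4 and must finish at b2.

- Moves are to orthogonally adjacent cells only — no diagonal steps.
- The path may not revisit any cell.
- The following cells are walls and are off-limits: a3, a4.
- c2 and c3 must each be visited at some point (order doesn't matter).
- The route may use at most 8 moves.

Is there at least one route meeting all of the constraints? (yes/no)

One route that works: c4 → c3 → c2 → b2.

yes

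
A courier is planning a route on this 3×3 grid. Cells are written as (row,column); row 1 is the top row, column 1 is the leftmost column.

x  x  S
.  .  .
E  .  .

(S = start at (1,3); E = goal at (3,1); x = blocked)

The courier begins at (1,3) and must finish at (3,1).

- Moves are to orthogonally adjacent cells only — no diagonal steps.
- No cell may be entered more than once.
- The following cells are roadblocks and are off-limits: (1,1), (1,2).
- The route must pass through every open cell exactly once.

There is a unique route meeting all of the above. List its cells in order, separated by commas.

Need to visit all 7 open cells exactly once, starting at (1,3) and ending at (3,1).
Cell (2,1) has only two open neighbours ((3,1) and (2,2)), so the path must pass straight through it: one of those is the cell it's entered from and the other is where it exits.
Route from (1,3): down 2 to (3,3), left 1 to (3,2), up 1 to (2,2), left 1 to (2,1), down 1 to (3,1) — 6 moves in all.
Check: all 7 open cells covered.

(1,3), (2,3), (3,3), (3,2), (2,2), (2,1), (3,1)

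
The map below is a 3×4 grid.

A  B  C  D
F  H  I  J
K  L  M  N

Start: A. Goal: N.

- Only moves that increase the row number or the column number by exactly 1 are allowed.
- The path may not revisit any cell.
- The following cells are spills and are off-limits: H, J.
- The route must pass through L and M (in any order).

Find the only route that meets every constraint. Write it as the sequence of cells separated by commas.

A, F, K, L, M, N

Moves only go right or down, so the column and row indices never decrease.
Route from A: down 2 to K, right 3 to N — 5 moves in all.
Check: all required cells visited.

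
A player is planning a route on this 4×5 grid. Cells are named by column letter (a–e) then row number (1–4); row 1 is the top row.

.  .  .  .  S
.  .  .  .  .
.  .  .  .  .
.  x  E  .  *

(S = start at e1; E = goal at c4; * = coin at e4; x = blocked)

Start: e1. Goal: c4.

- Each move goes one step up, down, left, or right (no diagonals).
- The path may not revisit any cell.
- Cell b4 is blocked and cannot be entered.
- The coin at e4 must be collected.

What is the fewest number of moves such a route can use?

5

Any route passes through e4 somewhere between e1 and c4. Summing Manhattan distances along the two legs (e1 → e4 → c4) gives a lower bound of 3 + 2 = 5 moves.
A route of 5 moves achieves this: e1 → e2 → e3 → e4 → d4 → c4.
Since 5 matches the lower bound, it is optimal.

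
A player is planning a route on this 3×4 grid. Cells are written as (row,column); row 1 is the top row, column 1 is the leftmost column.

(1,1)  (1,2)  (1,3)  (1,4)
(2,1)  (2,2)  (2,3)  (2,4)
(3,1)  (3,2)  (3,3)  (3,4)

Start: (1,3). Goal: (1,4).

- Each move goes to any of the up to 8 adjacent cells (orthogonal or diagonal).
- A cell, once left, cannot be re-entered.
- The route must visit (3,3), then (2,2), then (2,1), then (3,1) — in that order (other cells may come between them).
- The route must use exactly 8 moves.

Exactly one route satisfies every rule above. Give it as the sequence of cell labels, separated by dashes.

The waypoints must appear in the order (3,3), (2,2), (2,1), (3,1), with no cell reused.
Route from (1,3): down-right 1 to (2,4), down-left 1 to (3,3), up-left 1 to (2,2), left 1 to (2,1), down 1 to (3,1), right 1 to (3,2), up-right 2 to (1,4) — 8 moves in all.
Check: order respected ((3,3) at step 2, (2,2) at step 3, (2,1) at step 4, (3,1) at step 5); 8 moves as required.

(1,3) - (2,4) - (3,3) - (2,2) - (2,1) - (3,1) - (3,2) - (2,3) - (1,4)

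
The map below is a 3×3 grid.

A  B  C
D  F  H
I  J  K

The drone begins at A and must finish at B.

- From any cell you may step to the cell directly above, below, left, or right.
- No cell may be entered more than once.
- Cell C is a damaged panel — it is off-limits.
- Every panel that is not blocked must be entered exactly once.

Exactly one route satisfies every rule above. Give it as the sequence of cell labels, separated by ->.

A -> D -> I -> J -> K -> H -> F -> B

Need to visit all 8 open cells exactly once, starting at A and ending at B.
Cell I has only two open neighbours (D and J), so the path must pass straight through it: one of those is the cell it's entered from and the other is where it exits.
Route from A: down 2 to I, right 2 to K, up 1 to H, left 1 to F, up 1 to B — 7 moves in all.
Check: all 8 open cells covered.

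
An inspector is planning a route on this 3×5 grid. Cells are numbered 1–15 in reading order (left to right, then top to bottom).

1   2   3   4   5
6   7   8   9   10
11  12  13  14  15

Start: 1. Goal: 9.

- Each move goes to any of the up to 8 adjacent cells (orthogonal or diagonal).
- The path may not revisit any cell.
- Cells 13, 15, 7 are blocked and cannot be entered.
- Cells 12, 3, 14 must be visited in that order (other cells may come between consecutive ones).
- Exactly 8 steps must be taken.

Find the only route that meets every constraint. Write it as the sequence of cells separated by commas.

1, 6, 12, 8, 3, 4, 10, 14, 9

The waypoints must appear in the order 12, 3, 14, with no cell reused.
Route from 1: down to 6, down-right to 12, up-right to 8, up to 3, right to 4, down-right to 10, down-left to 14, up to 9 — 8 moves in all.
Check: order respected (12 at step 2, 3 at step 4, 14 at step 7); 8 moves as required.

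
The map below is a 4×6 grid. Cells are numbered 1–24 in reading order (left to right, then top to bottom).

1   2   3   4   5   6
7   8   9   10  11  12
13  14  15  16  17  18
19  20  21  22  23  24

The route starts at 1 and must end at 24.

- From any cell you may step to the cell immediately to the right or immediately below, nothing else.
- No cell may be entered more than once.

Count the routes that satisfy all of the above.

A right/down-only route from 1 to 24 makes exactly 3 down-moves and 5 right-moves in some order.
With no other constraints that would be C(8,3) = 56 routes.
That gives 56 routes.

56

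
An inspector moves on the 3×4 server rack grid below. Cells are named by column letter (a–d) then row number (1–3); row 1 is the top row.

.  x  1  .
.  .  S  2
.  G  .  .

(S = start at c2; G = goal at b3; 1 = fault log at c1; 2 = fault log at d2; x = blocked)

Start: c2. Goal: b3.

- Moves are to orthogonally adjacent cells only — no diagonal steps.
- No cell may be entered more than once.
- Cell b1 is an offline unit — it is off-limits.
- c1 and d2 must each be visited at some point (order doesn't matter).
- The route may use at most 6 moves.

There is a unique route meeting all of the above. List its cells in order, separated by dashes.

c2 - c1 - d1 - d2 - d3 - c3 - b3

Any route must reach c1 and d2 and still end at b3 within 6 moves, so the order of the required stops is forced.
Route from c2: up to c1, right to d1, 2× down (reaching d3), 2× left (reaching b3) — 6 moves in all.
Check: all required cells visited; 6 ≤ 6 moves.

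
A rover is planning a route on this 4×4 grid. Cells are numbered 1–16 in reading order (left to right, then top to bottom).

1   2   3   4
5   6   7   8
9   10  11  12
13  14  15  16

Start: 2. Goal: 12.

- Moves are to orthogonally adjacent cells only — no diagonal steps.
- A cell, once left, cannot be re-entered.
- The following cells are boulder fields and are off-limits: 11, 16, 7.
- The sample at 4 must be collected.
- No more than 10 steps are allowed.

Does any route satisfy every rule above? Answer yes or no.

yes

One route that works: 2 → 3 → 4 → 8 → 12.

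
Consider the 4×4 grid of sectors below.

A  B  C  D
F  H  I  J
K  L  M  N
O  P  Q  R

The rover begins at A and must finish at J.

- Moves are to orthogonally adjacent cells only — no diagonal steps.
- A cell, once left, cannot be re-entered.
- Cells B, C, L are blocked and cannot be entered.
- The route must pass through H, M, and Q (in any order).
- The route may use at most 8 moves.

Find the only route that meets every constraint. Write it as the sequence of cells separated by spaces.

A F H I M Q R N J

Any route must reach H, M, and Q and still end at J within 8 moves, so the order of the required stops is forced.
Route from A: down to F, 2× right (reaching I), 2× down (reaching Q), right to R, 2× up (reaching J) — 8 moves in all.
Check: all required cells visited; 8 ≤ 8 moves.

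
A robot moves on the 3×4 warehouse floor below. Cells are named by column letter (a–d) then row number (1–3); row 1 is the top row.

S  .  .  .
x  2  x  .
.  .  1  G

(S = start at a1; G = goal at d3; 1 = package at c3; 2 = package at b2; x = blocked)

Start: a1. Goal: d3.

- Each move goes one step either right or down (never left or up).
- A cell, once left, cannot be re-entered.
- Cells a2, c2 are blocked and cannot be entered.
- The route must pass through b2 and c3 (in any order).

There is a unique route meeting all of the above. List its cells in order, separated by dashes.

a1 - b1 - b2 - b3 - c3 - d3

Moves only go right or down, so the column and row indices never decrease.
Route from a1: right 1 to b1, down 2 to b3, right 2 to d3 — 5 moves in all.
Check: all required cells visited.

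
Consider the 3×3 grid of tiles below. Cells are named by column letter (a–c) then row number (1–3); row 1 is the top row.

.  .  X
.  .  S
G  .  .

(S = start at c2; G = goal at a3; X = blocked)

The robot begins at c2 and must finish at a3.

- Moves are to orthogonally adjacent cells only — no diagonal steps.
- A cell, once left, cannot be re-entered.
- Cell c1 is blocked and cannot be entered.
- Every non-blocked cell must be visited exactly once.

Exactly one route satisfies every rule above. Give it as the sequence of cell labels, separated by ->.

c2 -> c3 -> b3 -> b2 -> b1 -> a1 -> a2 -> a3

Need to visit all 8 open cells exactly once, starting at c2 and ending at a3.
Cell b1 has only two open neighbours (b2 and a1), so the path must pass straight through it: one of those is the cell it's entered from and the other is where it exits.
Route from c2: down to c3, left to b3, 2× up (reaching b1), left to a1, 2× down (reaching a3) — 7 moves in all.
Check: all 8 open cells covered.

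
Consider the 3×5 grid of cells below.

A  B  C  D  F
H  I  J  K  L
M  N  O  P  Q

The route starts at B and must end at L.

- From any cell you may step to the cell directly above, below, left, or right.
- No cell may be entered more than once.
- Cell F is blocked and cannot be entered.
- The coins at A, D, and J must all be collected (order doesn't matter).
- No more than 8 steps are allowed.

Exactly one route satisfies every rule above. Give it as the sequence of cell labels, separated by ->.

The 8-move cap with required stops at A, D, J leaves no slack for detours.
Route from B: left to A, down to H, 2× right (reaching J), up to C, right to D, down to K, right to L — 8 moves in all.
Check: all required cells visited; 8 ≤ 8 moves.

B -> A -> H -> I -> J -> C -> D -> K -> L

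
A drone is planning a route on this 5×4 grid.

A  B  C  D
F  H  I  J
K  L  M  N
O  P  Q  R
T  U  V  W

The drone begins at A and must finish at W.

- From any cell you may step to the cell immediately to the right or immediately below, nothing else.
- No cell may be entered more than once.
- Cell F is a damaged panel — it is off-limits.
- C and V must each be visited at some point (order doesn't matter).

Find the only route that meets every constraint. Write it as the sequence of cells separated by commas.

A, B, C, I, M, Q, V, W

Moves only go right or down, so the column and row indices never decrease.
Route from A: right 2 to C, down 4 to V, right 1 to W — 7 moves in all.
Check: all required cells visited.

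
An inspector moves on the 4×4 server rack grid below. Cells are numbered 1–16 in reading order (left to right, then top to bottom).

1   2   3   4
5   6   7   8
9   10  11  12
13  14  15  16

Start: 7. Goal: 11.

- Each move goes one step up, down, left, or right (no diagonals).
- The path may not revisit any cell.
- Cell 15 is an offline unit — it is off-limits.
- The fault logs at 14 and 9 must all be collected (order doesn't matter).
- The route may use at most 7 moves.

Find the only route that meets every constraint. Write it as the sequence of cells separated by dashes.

Any route must reach 14 and 9 and still end at 11 within 7 moves, so the order of the required stops is forced.
Route from 7: 2× left (reaching 5), 2× down (reaching 13), right to 14, up to 10, right to 11 — 7 moves in all.
Check: all required cells visited; 7 ≤ 7 moves.

7 - 6 - 5 - 9 - 13 - 14 - 10 - 11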